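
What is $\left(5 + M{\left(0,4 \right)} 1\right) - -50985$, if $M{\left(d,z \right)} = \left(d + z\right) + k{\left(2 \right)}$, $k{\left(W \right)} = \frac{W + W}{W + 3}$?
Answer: $\frac{254974}{5} \approx 50995.0$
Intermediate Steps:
$k{\left(W \right)} = \frac{2 W}{3 + W}$
$M{\left(d,z \right)} = \frac{4}{5} + d + z$ ($M{\left(d,z \right)} = \left(d + z\right) + 2 \cdot 2 \frac{1}{3 + 2} = \left(d + z\right) + 2 \cdot 2 \cdot \frac{1}{5} = \left(d + z\right) + \frac{4}{5} = \frac{4}{5} + d + z$)
$\left(5 + M{\left(0,4 \right)} 1\right) - -50985 = \left(5 + \left(\frac{4}{5} + 0 + 4\right) 1\right) - -50985 = \left(5 + \frac{24}{5} \cdot 1\right) + 50985 = \left(5 + \frac{24}{5}\right) + 50985 = \frac{49}{5} + 50985 = \frac{254974}{5}$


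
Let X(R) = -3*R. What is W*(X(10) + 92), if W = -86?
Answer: -5332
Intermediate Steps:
W*(X(10) + 92) = -86*(-3*10 + 92) = -86*(-30 + 92) = -86*62 = -5332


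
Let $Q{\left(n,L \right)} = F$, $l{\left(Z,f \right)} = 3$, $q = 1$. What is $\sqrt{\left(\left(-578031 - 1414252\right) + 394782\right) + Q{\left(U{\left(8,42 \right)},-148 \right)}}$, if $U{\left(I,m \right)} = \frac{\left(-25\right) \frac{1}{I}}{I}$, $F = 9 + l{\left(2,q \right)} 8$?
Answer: $2 i \sqrt{399367} \approx 1263.9 i$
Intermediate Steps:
$F = 33$ ($F = 9 + 3 \cdot 8 = 9 + 24 = 33$)
$U{\left(I,m \right)} = - \frac{25}{I^{2}}$
$Q{\left(n,L \right)} = 33$
$\sqrt{\left(\left(-578031 - 1414252\right) + 394782\right) + Q{\left(U{\left(8,42 \right)},-148 \right)}} = \sqrt{\left(\left(-578031 - 1414252\right) + 394782\right) + 33} = \sqrt{\left(-1992283 + 394782\right) + 33} = \sqrt{-1597501 + 33} = \sqrt{-1597468} = 2 i \sqrt{399367}$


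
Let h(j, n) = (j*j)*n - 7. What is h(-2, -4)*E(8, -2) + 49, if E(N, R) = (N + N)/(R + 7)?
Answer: -123/5 ≈ -24.600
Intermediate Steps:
h(j, n) = -7 + n*j² (h(j, n) = j²*n - 7 = n*j² - 7 = -7 + n*j²)
E(N, R) = 2*N/(7 + R) (E(N, R) = (2*N)/(7 + R) = 2*N/(7 + R))
h(-2, -4)*E(8, -2) + 49 = (-7 - 4*(-2)²)*(2*8/(7 - 2)) + 49 = (-7 - 4*4)*(2*8/5) + 49 = (-7 - 16)*(2*8*(⅕)) + 49 = -23*16/5 + 49 = -368/5 + 49 = -123/5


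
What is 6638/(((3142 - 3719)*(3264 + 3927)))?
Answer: -6638/4149207 ≈ -0.0015998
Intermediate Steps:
6638/(((3142 - 3719)*(3264 + 3927))) = 6638/((-577*7191)) = 6638/(-4149207) = 6638*(-1/4149207) = -6638/4149207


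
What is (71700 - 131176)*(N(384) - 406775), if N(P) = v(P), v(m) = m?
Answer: 24170511116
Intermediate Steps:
N(P) = P
(71700 - 131176)*(N(384) - 406775) = (71700 - 131176)*(384 - 406775) = -59476*(-406391) = 24170511116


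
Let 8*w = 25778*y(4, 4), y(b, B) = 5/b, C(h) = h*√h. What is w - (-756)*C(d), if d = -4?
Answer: 64445/16 - 6048*I ≈ 4027.8 - 6048.0*I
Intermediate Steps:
C(h) = h^(3/2)
w = 64445/16 (w = (25778*(5/4))/8 = (⅛)*(64445/2) = 64445/16 ≈ 4027.8)
w - (-756)*C(d) = 64445/16 - (-756)*(-4)^(3/2) = 64445/16 - (-756)*(-8*I) = 64445/16 - 6048*I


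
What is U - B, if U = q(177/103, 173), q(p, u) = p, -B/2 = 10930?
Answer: 2251757/103 ≈ 21862.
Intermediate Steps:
B = -21860 (B = -2*10930 = -21860)
U = 177/103 ≈ 1.7184
U - B = 177/103 - 1*(-21860) = 177/103 + 21860 = 2251757/103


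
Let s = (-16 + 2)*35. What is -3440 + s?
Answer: -3930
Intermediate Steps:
s = -490 (s = -14*35 = -490)
-3440 + s = -3440 - 490 = -3930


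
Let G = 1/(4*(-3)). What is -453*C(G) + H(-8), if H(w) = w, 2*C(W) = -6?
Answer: 1351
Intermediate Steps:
G = -1/12 (G = 1/(-12) = -1/12 ≈ -0.083333)
C(W) = -3 (C(W) = (½)*(-6) = -3)
-453*C(G) + H(-8) = -453*(-3) - 8 = 1359 - 8 = 1351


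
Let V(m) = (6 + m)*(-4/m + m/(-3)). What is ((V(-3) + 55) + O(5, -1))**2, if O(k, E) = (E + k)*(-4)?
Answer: 2116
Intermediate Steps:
O(k, E) = -4*E - 4*k
V(m) = (6 + m)*(-4/m - m/3) (V(m) = (6 + m)*(-4/m + m*(-1/3)) = (6 + m)*(-4/m - m/3))
((V(-3) + 55) + O(5, -1))**2 = (((-4 - 24/(-3) - 2*(-3) - 1/3*(-3)**2) + 55) + (-4*(-1) - 4*5))**2 = (((-4 - 24*(-1/3) + 6 - 1/3*9) + 55) + (4 - 20))**2 = (((-4 + 8 + 6 - 3) + 55) - 16)**2 = ((7 + 55) - 16)**2 = (62 - 16)**2 = 46**2 = 2116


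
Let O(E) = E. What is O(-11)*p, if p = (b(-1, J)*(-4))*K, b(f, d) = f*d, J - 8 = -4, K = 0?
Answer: 0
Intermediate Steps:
J = 4 (J = 8 - 4 = 4)
b(f, d) = d*f
p = 0 (p = ((4*(-1))*(-4))*0 = -4*(-4)*0 = 16*0 = 0)
O(-11)*p = -11*0 = 0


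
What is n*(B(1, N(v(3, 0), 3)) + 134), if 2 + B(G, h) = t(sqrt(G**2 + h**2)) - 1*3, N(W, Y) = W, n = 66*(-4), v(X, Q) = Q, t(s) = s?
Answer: -34320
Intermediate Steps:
n = -264
B(G, h) = -5 + sqrt(G**2 + h**2) (B(G, h) = -2 + (sqrt(G**2 + h**2) - 1*3) = -2 + (sqrt(G**2 + h**2) - 3) = -2 + (-3 + sqrt(G**2 + h**2)) = -5 + sqrt(G**2 + h**2))
n*(B(1, N(v(3, 0), 3)) + 134) = -264*((-5 + sqrt(1**2 + 0**2)) + 134) = -264*((-5 + sqrt(1 + 0)) + 134) = -264*((-5 + sqrt(1)) + 134) = -264*((-5 + 1) + 134) = -264*(-4 + 134) = -264*130 = -34320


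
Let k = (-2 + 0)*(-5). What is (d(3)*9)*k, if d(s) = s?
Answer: 270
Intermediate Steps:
k = 10 (k = -2*(-5) = 10)
(d(3)*9)*k = (3*9)*10 = 27*10 = 270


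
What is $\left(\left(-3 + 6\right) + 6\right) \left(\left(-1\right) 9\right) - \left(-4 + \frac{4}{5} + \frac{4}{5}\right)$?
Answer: $- \frac{393}{5} \approx -78.6$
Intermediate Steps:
$\left(\left(-3 + 6\right) + 6\right) \left(\left(-1\right) 9\right) - \left(-4 + \frac{4}{5} + \frac{4}{5}\right) = \left(3 + 6\right) \left(-9\right) - \left(-4 + \frac{4}{5} + \frac{4}{5}\right) = 9 \left(-9\right) + \left(4 - \left(\frac{4}{5} + \frac{4}{5}\right)\right) = -81 + \left(4 - \frac{8}{5}\right) = -81 + \frac{12}{5} = - \frac{393}{5}$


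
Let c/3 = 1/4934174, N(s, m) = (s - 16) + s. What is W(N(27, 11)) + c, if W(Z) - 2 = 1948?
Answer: 9621639303/4934174 ≈ 1950.0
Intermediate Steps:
N(s, m) = -16 + 2*s (N(s, m) = (-16 + s) + s = -16 + 2*s)
W(Z) = 1950 (W(Z) = 2 + 1948 = 1950)
c = 3/4934174 ≈ 6.0800e-7
W(N(27, 11)) + c = 1950 + 3/4934174 = 9621639303/4934174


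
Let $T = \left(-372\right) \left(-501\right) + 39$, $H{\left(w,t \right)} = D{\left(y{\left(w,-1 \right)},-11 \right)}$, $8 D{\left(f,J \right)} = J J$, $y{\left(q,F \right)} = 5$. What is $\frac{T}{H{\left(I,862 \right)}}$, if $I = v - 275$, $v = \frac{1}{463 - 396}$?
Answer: $\frac{1491288}{121} \approx 12325.0$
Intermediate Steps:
$v = \frac{1}{67} \approx 0.014925$
$I = - \frac{18424}{67}$ ($I = \frac{1}{67} - 275 = - \frac{18424}{67} \approx -274.98$)
$D{\left(f,J \right)} = \frac{J^{2}}{8}$ ($D{\left(f,J \right)} = \frac{J J}{8} = \frac{J^{2}}{8}$)
$H{\left(w,t \right)} = \frac{121}{8}$ ($H{\left(w,t \right)} = \frac{\left(-11\right)^{2}}{8} = \frac{1}{8} \cdot 121 = \frac{121}{8}$)
$T = 186411$ ($T = 186372 + 39 = 186411$)
$\frac{T}{H{\left(I,862 \right)}} = \frac{186411}{\frac{121}{8}} = 186411 \cdot \frac{8}{121} = \frac{1491288}{121}$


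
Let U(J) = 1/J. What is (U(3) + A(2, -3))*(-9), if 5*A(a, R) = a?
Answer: -33/5 ≈ -6.6000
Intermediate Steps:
A(a, R) = a/5
(U(3) + A(2, -3))*(-9) = (1/3 + (⅕)*2)*(-9) = (⅓ + ⅖)*(-9) = (11/15)*(-9) = -33/5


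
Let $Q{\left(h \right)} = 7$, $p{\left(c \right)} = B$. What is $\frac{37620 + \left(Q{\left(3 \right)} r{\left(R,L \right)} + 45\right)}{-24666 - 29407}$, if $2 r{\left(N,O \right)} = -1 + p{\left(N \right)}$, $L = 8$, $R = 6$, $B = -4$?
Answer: $- \frac{75295}{108146} \approx -0.69623$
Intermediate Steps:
$p{\left(c \right)} = -4$
$r{\left(N,O \right)} = - \frac{5}{2}$ ($r{\left(N,O \right)} = \frac{-1 - 4}{2} = \frac{1}{2} \left(-5\right) = - \frac{5}{2}$)
$\frac{37620 + \left(Q{\left(3 \right)} r{\left(R,L \right)} + 45\right)}{-24666 - 29407} = \frac{37620 + \left(7 \left(- \frac{5}{2}\right) + 45\right)}{-24666 - 29407} = \frac{37620 + \left(- \frac{35}{2} + 45\right)}{-54073} = \left(37620 + \frac{55}{2}\right) \left(- \frac{1}{54073}\right) = \frac{75295}{2} \left(- \frac{1}{54073}\right) = - \frac{75295}{108146}$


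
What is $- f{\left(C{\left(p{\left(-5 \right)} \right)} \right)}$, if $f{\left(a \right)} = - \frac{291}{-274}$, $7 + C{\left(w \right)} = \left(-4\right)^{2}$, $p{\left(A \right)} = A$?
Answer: $- \frac{291}{274} \approx -1.062$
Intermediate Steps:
$C{\left(w \right)} = 9$ ($C{\left(w \right)} = -7 + \left(-4\right)^{2} = -7 + 16 = 9$)
$f{\left(a \right)} = \frac{291}{274}$ ($f{\left(a \right)} = \left(-291\right) \left(- \frac{1}{274}\right) = \frac{291}{274}$)
$- f{\left(C{\left(p{\left(-5 \right)} \right)} \right)} = \left(-1\right) \frac{291}{274} = - \frac{291}{274}$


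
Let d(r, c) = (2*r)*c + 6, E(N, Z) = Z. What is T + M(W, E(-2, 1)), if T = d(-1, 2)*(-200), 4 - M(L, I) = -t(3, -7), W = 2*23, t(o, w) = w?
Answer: -403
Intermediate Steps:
W = 46
d(r, c) = 6 + 2*c*r (d(r, c) = 2*c*r + 6 = 6 + 2*c*r)
M(L, I) = -3 (M(L, I) = 4 - (-1)*(-7) = 4 - 1*7 = 4 - 7 = -3)
T = -400 (T = (6 + 2*2*(-1))*(-200) = (6 - 4)*(-200) = 2*(-200) = -400)
T + M(W, E(-2, 1)) = -400 - 3 = -403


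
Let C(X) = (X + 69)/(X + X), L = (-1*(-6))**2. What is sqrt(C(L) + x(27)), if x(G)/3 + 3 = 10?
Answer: 7*sqrt(66)/12 ≈ 4.7390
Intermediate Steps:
x(G) = 21 (x(G) = -9 + 3*10 = -9 + 30 = 21)
L = 36 (L = 6**2 = 36)
C(X) = (69 + X)/(2*X) (C(X) = (69 + X)/((2*X)) = (69 + X)*(1/(2*X)) = (69 + X)/(2*X))
sqrt(C(L) + x(27)) = sqrt((1/2)*(69 + 36)/36 + 21) = sqrt((1/2)*(1/36)*105 + 21) = sqrt(35/24 + 21) = sqrt(539/24) = 7*sqrt(66)/12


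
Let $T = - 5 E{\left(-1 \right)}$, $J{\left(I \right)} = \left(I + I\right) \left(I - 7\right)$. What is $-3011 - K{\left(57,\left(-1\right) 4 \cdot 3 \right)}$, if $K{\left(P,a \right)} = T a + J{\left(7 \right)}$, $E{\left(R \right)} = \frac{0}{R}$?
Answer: $-3011$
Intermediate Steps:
$E{\left(R \right)} = 0$
$J{\left(I \right)} = 2 I \left(-7 + I\right)$
$T = 0$ ($T = \left(-5\right) 0 = 0$)
$K{\left(P,a \right)} = 0$ ($K{\left(P,a \right)} = 0 a + 2 \cdot 7 \left(-7 + 7\right) = 0 + 2 \cdot 7 \cdot 0 = 0 + 0 = 0$)
$-3011 - K{\left(57,\left(-1\right) 4 \cdot 3 \right)} = -3011 - 0 = -3011 + 0 = -3011$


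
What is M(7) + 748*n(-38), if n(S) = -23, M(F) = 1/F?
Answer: -120427/7 ≈ -17204.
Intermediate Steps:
M(7) + 748*n(-38) = 1/7 + 748*(-23) = ⅐ - 17204 = -120427/7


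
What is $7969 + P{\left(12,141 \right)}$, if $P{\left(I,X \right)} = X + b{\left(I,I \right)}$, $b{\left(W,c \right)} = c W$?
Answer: $8254$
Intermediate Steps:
$b{\left(W,c \right)} = W c$
$P{\left(I,X \right)} = X + I^{2}$ ($P{\left(I,X \right)} = X + I I = X + I^{2}$)
$7969 + P{\left(12,141 \right)} = 7969 + \left(141 + 12^{2}\right) = 7969 + \left(141 + 144\right) = 7969 + 285 = 8254$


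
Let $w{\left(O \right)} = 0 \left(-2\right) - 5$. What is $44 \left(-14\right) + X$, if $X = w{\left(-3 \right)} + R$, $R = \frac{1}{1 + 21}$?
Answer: $- \frac{13661}{22} \approx -620.95$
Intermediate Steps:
$R = \frac{1}{22} \approx 0.045455$
$w{\left(O \right)} = -5$ ($w{\left(O \right)} = 0 - 5 = -5$)
$X = - \frac{109}{22}$ ($X = -5 + \frac{1}{22} = - \frac{109}{22} \approx -4.9545$)
$44 \left(-14\right) + X = 44 \left(-14\right) - \frac{109}{22} = -616 - \frac{109}{22} = - \frac{13661}{22}$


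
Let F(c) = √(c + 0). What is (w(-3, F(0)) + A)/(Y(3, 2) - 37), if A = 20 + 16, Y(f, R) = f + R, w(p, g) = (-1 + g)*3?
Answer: -33/32 ≈ -1.0313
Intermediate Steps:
F(c) = √c
w(p, g) = -3 + 3*g
Y(f, R) = R + f
A = 36
(w(-3, F(0)) + A)/(Y(3, 2) - 37) = ((-3 + 3*√0) + 36)/((2 + 3) - 37) = ((-3 + 3*0) + 36)/(5 - 37) = ((-3 + 0) + 36)/(-32) = (-3 + 36)*(-1/32) = 33*(-1/32) = -33/32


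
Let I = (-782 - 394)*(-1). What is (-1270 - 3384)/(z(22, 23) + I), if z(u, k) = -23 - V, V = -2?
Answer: -4654/1155 ≈ -4.0294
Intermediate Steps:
z(u, k) = -21 (z(u, k) = -23 - 1*(-2) = -23 + 2 = -21)
I = 1176 (I = -1176*(-1) = 1176)
(-1270 - 3384)/(z(22, 23) + I) = (-1270 - 3384)/(-21 + 1176) = -4654/1155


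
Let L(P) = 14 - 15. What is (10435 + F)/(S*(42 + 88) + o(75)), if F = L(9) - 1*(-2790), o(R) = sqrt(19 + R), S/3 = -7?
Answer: -18050760/3726403 - 6612*sqrt(94)/3726403 ≈ -4.8612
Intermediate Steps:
S = -21 (S = 3*(-7) = -21)
L(P) = -1
F = 2789 (F = -1 - 1*(-2790) = -1 + 2790 = 2789)
(10435 + F)/(S*(42 + 88) + o(75)) = (10435 + 2789)/(-21*(42 + 88) + sqrt(19 + 75)) = 13224/(-21*130 + sqrt(94)) = 13224/(-2730 + sqrt(94))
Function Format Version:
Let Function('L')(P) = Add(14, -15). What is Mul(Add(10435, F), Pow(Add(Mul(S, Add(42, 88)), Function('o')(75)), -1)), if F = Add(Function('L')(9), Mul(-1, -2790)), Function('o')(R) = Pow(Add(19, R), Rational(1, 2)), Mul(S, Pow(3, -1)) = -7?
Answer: Add(Rational(-18050760, 3726403), Mul(Rational(-6612, 3726403), Pow(94, Rational(1, 2)))) ≈ -4.8612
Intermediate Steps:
S = -21 (S = Mul(3, -7) = -21)
Function('L')(P) = -1
F = 2789 (F = Add(-1, Mul(-1, -2790)) = Add(-1, 2790) = 2789)
Mul(Add(10435, F), Pow(Add(Mul(S, Add(42, 88)), Function('o')(75)), -1)) = Mul(Add(10435, 2789), Pow(Add(Mul(-21, Add(42, 88)), Pow(Add(19, 75), Rational(1, 2))), -1)) = Mul(13224, Pow(Add(Mul(-21, 130), Pow(94, Rational(1, 2))), -1)) = Mul(13224, Pow(Add(-2730, Pow(94, Rational(1, 2))), -1))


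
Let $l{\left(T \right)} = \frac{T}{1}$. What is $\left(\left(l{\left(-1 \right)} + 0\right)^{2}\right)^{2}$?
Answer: $1$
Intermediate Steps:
$l{\left(T \right)} = T$ ($l{\left(T \right)} = T 1 = T$)
$\left(\left(l{\left(-1 \right)} + 0\right)^{2}\right)^{2} = \left(\left(-1 + 0\right)^{2}\right)^{2} = \left(\left(-1\right)^{2}\right)^{2} = 1^{2} = 1$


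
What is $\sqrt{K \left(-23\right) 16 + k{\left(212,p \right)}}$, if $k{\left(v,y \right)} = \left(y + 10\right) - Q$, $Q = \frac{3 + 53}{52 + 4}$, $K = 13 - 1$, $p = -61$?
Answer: $2 i \sqrt{1117} \approx 66.843 i$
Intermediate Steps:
$K = 12$ ($K = 13 - 1 = 12$)
$Q = 1$ ($Q = \frac{56}{56} = 56 \cdot \frac{1}{56} = 1$)
$k{\left(v,y \right)} = 9 + y$ ($k{\left(v,y \right)} = \left(y + 10\right) - 1 = \left(10 + y\right) - 1 = 9 + y$)
$\sqrt{K \left(-23\right) 16 + k{\left(212,p \right)}} = \sqrt{12 \left(-23\right) 16 + \left(9 - 61\right)} = \sqrt{\left(-276\right) 16 - 52} = \sqrt{-4416 - 52} = \sqrt{-4468} = 2 i \sqrt{1117}$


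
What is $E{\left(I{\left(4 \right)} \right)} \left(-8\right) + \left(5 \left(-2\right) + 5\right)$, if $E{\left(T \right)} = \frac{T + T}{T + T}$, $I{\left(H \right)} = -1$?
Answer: $-13$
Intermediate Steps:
$E{\left(T \right)} = 1$ ($E{\left(T \right)} = \frac{2 T}{2 T} = 2 T \frac{1}{2 T} = 1$)
$E{\left(I{\left(4 \right)} \right)} \left(-8\right) + \left(5 \left(-2\right) + 5\right) = 1 \left(-8\right) + \left(5 \left(-2\right) + 5\right) = -8 + \left(-10 + 5\right) = -8 - 5 = -13$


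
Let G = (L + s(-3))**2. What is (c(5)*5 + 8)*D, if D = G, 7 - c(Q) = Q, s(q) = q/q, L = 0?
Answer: 18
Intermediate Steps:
s(q) = 1
c(Q) = 7 - Q
G = 1 (G = (0 + 1)**2 = 1**2 = 1)
D = 1
(c(5)*5 + 8)*D = ((7 - 1*5)*5 + 8)*1 = ((7 - 5)*5 + 8)*1 = (2*5 + 8)*1 = (10 + 8)*1 = 18*1 = 18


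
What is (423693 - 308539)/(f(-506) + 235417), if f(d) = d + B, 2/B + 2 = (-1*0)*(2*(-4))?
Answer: 4429/9035 ≈ 0.49020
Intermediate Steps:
B = -1 (B = 2/(-2 + (-1*0)*(2*(-4))) = 2/(-2 + 0*(-8)) = 2/(-2 + 0) = 2/(-2) = 2*(-½) = -1)
f(d) = -1 + d (f(d) = d - 1 = -1 + d)
(423693 - 308539)/(f(-506) + 235417) = (423693 - 308539)/((-1 - 506) + 235417) = 115154/(-507 + 235417) = 115154/234910 = 115154*(1/234910) = 4429/9035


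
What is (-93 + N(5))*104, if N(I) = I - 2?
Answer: -9360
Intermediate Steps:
N(I) = -2 + I
(-93 + N(5))*104 = (-93 + (-2 + 5))*104 = (-93 + 3)*104 = -90*104 = -9360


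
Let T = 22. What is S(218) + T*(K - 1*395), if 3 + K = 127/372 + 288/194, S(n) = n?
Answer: -153317839/18042 ≈ -8497.8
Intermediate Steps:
K = -42365/36084 (K = -3 + (127/372 + 288/194) = -3 + (127*(1/372) + 288*(1/194)) = -3 + (127/372 + 144/97) = -3 + 65887/36084 = -42365/36084 ≈ -1.1741)
S(218) + T*(K - 1*395) = 218 + 22*(-42365/36084 - 1*395) = 218 + 22*(-42365/36084 - 395) = 218 + 22*(-14295545/36084) = 218 - 157250995/18042 = -153317839/18042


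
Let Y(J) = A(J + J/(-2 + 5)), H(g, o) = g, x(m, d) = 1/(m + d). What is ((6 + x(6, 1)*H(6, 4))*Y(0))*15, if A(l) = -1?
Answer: -720/7 ≈ -102.86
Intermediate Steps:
x(m, d) = 1/(d + m)
Y(J) = -1
((6 + x(6, 1)*H(6, 4))*Y(0))*15 = ((6 + 6/(1 + 6))*(-1))*15 = ((6 + 6/7)*(-1))*15 = ((48/7)*(-1))*15 = -48/7*15 = -720/7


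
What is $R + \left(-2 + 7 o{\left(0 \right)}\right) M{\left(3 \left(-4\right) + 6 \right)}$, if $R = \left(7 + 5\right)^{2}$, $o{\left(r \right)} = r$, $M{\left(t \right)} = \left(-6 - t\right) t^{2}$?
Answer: $144$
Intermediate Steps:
$M{\left(t \right)} = t^{2} \left(-6 - t\right)$
$R = 144$ ($R = 12^{2} = 144$)
$R + \left(-2 + 7 o{\left(0 \right)}\right) M{\left(3 \left(-4\right) + 6 \right)} = 144 + \left(-2 + 7 \cdot 0\right) \left(3 \left(-4\right) + 6\right)^{2} \left(-6 - \left(3 \left(-4\right) + 6\right)\right) = 144 + \left(-2 + 0\right) \left(-12 + 6\right)^{2} \left(-6 - \left(-12 + 6\right)\right) = 144 - 2 \left(-6\right)^{2} \left(-6 - -6\right) = 144 - 2 \cdot 36 \left(-6 + 6\right) = 144 - 2 \cdot 36 \cdot 0 = 144 - 0 = 144 + 0 = 144$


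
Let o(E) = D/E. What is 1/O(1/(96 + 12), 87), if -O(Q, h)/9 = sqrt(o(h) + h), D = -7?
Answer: -sqrt(657894)/68058 ≈ -0.011918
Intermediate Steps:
o(E) = -7/E
O(Q, h) = -9*sqrt(h - 7/h) (O(Q, h) = -9*sqrt(-7/h + h) = -9*sqrt(h - 7/h))
1/O(1/(96 + 12), 87) = 1/(-9*sqrt(87 - 7/87)) = 1/(-3*sqrt(657894)/29) = -sqrt(657894)/68058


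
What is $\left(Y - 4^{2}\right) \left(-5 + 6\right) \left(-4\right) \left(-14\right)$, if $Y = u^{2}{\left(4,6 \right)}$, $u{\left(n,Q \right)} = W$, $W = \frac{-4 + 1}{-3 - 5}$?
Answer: $- \frac{7105}{8} \approx -888.13$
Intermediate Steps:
$W = \frac{3}{8}$ ($W = - \frac{3}{-8} = \left(-3\right) \left(- \frac{1}{8}\right) = \frac{3}{8} \approx 0.375$)
$u{\left(n,Q \right)} = \frac{3}{8}$
$Y = \frac{9}{64}$ ($Y = \left(\frac{3}{8}\right)^{2} = \frac{9}{64} \approx 0.14063$)
$\left(Y - 4^{2}\right) \left(-5 + 6\right) \left(-4\right) \left(-14\right) = \left(\frac{9}{64} - 4^{2}\right) \left(-5 + 6\right) \left(-4\right) \left(-14\right) = \left(\frac{9}{64} - 16\right) 1 \left(-4\right) \left(-14\right) = \left(\frac{9}{64} - 16\right) \left(-4\right) \left(-14\right) = \left(- \frac{1015}{64}\right) \left(-4\right) \left(-14\right) = \frac{1015}{16} \left(-14\right) = - \frac{7105}{8}$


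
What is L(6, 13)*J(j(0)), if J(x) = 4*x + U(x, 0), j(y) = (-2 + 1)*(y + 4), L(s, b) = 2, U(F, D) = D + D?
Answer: -32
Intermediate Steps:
U(F, D) = 2*D
j(y) = -4 - y (j(y) = -(4 + y) = -4 - y)
J(x) = 4*x (J(x) = 4*x + 2*0 = 4*x + 0 = 4*x)
L(6, 13)*J(j(0)) = 2*(4*(-4 - 1*0)) = 2*(4*(-4 + 0)) = 2*(4*(-4)) = 2*(-16) = -32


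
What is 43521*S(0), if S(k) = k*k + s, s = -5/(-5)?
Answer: 43521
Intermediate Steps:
s = 1 (s = -5*(-⅕) = 1)
S(k) = 1 + k² (S(k) = k*k + 1 = k² + 1 = 1 + k²)
43521*S(0) = 43521*(1 + 0²) = 43521*(1 + 0) = 43521*1 = 43521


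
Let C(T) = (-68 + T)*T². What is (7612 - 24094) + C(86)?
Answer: 116646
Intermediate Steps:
C(T) = T²*(-68 + T)
(7612 - 24094) + C(86) = (7612 - 24094) + 86²*(-68 + 86) = -16482 + 7396*18 = -16482 + 133128 = 116646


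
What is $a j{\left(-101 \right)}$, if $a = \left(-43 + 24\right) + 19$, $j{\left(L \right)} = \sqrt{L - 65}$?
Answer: $0$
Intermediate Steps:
$j{\left(L \right)} = \sqrt{-65 + L}$
$a = 0$ ($a = -19 + 19 = 0$)
$a j{\left(-101 \right)} = 0 \sqrt{-65 - 101} = 0 \sqrt{-166} = 0 i \sqrt{166} = 0$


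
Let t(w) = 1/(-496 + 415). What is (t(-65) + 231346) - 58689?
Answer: 13985216/81 ≈ 1.7266e+5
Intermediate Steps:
t(w) = -1/81 (t(w) = 1/(-81) = -1/81)
(t(-65) + 231346) - 58689 = (-1/81 + 231346) - 58689 = 18739025/81 - 58689 = 13985216/81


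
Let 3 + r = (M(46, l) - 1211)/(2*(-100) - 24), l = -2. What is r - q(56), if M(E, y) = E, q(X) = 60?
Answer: -12947/224 ≈ -57.799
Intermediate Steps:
r = 493/224 (r = -3 + (46 - 1211)/(2*(-100) - 24) = -3 - 1165/(-200 - 24) = -3 - 1165/(-224) = -3 - 1165*(-1/224) = -3 + 1165/224 = 493/224 ≈ 2.2009)
r - q(56) = 493/224 - 1*60 = 493/224 - 60 = -12947/224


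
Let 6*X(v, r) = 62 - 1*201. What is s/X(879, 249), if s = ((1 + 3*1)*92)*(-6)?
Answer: 13248/139 ≈ 95.309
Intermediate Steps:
s = -2208 (s = ((1 + 3)*92)*(-6) = (4*92)*(-6) = 368*(-6) = -2208)
X(v, r) = -139/6 (X(v, r) = (62 - 1*201)/6 = (62 - 201)/6 = (⅙)*(-139) = -139/6)
s/X(879, 249) = -2208/(-139/6) = -2208*(-6/139) = 13248/139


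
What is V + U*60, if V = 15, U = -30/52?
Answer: -255/13 ≈ -19.615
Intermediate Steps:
U = -15/26 (U = -30*1/52 = -15/26 ≈ -0.57692)
V + U*60 = 15 - 15/26*60 = 15 - 450/13 = -255/13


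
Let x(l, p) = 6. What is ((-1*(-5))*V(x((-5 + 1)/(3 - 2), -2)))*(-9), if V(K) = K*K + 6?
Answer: -1890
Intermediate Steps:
V(K) = 6 + K² (V(K) = K² + 6 = 6 + K²)
((-1*(-5))*V(x((-5 + 1)/(3 - 2), -2)))*(-9) = ((-1*(-5))*(6 + 6²))*(-9) = (5*(6 + 36))*(-9) = (5*42)*(-9) = 210*(-9) = -1890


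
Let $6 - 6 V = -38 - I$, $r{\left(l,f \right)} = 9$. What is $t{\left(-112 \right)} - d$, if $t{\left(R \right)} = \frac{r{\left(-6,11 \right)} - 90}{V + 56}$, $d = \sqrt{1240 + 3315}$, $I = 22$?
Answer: $- \frac{81}{67} - \sqrt{4555} \approx -68.7$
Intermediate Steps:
$d = \sqrt{4555} \approx 67.491$
$V = 11$ ($V = 1 - \frac{-38 - 22}{6} = 1 - -10 = 1 + 10 = 11$)
$t{\left(R \right)} = - \frac{81}{67}$ ($t{\left(R \right)} = \frac{9 - 90}{11 + 56} = - \frac{81}{67}$)
$t{\left(-112 \right)} - d = - \frac{81}{67} - \sqrt{4555}$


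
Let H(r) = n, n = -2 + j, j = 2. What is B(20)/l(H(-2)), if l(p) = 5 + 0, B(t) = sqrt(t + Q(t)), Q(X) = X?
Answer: 2*sqrt(10)/5 ≈ 1.2649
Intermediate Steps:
B(t) = sqrt(2)*sqrt(t) (B(t) = sqrt(t + t) = sqrt(2*t) = sqrt(2)*sqrt(t))
n = 0 (n = -2 + 2 = 0)
H(r) = 0
l(p) = 5
B(20)/l(H(-2)) = (sqrt(2)*sqrt(20))/5 = (sqrt(2)*(2*sqrt(5)))*(1/5) = (2*sqrt(10))*(1/5) = 2*sqrt(10)/5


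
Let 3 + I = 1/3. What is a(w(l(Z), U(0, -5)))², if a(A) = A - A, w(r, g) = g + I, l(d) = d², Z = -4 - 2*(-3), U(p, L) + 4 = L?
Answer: 0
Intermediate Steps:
U(p, L) = -4 + L
Z = 2 (Z = -4 + 6 = 2)
I = -8/3 (I = -3 + 1/3 = -3 + ⅓ = -8/3 ≈ -2.6667)
w(r, g) = -8/3 + g (w(r, g) = g - 8/3 = -8/3 + g)
a(A) = 0
a(w(l(Z), U(0, -5)))² = 0² = 0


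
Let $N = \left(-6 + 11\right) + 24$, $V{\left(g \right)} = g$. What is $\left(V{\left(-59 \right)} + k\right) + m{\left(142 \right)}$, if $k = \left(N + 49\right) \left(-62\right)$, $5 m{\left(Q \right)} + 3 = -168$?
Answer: $- \frac{24646}{5} \approx -4929.2$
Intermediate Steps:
$N = 29$ ($N = 5 + 24 = 29$)
$m{\left(Q \right)} = - \frac{171}{5}$ ($m{\left(Q \right)} = - \frac{3}{5} + \frac{1}{5} \left(-168\right) = - \frac{3}{5} - \frac{168}{5} = - \frac{171}{5}$)
$k = -4836$ ($k = \left(29 + 49\right) \left(-62\right) = 78 \left(-62\right) = -4836$)
$\left(V{\left(-59 \right)} + k\right) + m{\left(142 \right)} = \left(-59 - 4836\right) - \frac{171}{5} = -4895 - \frac{171}{5} = - \frac{24646}{5}$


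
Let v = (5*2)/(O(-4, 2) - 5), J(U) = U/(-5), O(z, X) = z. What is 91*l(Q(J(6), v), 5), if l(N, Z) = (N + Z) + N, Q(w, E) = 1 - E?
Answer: 7553/9 ≈ 839.22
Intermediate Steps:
J(U) = -U/5 (J(U) = U*(-1/5) = -U/5)
v = -10/9 (v = (5*2)/(-4 - 5) = 10/(-9) = 10*(-1/9) = -10/9 ≈ -1.1111)
l(N, Z) = Z + 2*N
91*l(Q(J(6), v), 5) = 91*(5 + 2*(1 - 1*(-10/9))) = 91*(5 + 2*(1 + 10/9)) = 91*(5 + 2*(19/9)) = 91*(5 + 38/9) = 91*(83/9) = 7553/9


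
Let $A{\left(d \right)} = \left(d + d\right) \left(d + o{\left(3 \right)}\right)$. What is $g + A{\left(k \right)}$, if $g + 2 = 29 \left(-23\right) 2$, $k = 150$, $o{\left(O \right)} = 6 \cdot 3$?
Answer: $49064$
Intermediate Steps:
$o{\left(O \right)} = 18$
$A{\left(d \right)} = 2 d \left(18 + d\right)$ ($A{\left(d \right)} = \left(d + d\right) \left(d + 18\right) = 2 d \left(18 + d\right)$)
$g = -1336$ ($g = -2 + 29 \left(-23\right) 2 = -2 - 1334 = -1336$)
$g + A{\left(k \right)} = -1336 + 2 \cdot 150 \left(18 + 150\right) = -1336 + 2 \cdot 150 \cdot 168 = -1336 + 50400 = 49064$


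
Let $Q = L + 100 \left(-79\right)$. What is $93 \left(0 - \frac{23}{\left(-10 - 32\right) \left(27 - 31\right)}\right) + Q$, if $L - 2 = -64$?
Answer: $- \frac{446585}{56} \approx -7974.7$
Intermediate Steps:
$L = -62$ ($L = 2 - 64 = -62$)
$Q = -7962$ ($Q = -62 + 100 \left(-79\right) = -62 - 7900 = -7962$)
$93 \left(0 - \frac{23}{\left(-10 - 32\right) \left(27 - 31\right)}\right) + Q = 93 \left(0 - \frac{23}{\left(-10 - 32\right) \left(27 - 31\right)}\right) - 7962 = 93 \left(0 - \frac{23}{\left(-42\right) \left(-4\right)}\right) - 7962 = 93 \left(0 - \frac{23}{168}\right) - 7962 = 93 \left(- \frac{23}{168}\right) - 7962 = - \frac{713}{56} - 7962 = - \frac{446585}{56}$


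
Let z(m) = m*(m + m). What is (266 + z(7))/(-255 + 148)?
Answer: -364/107 ≈ -3.4019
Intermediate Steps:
z(m) = 2*m**2 (z(m) = m*(2*m) = 2*m**2)
(266 + z(7))/(-255 + 148) = (266 + 2*7**2)/(-255 + 148) = (266 + 2*49)/(-107) = (266 + 98)*(-1/107) = 364*(-1/107) = -364/107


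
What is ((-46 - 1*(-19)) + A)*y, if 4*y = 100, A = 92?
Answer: 1625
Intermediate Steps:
y = 25 (y = (¼)*100 = 25)
((-46 - 1*(-19)) + A)*y = ((-46 - 1*(-19)) + 92)*25 = ((-46 + 19) + 92)*25 = (-27 + 92)*25 = 65*25 = 1625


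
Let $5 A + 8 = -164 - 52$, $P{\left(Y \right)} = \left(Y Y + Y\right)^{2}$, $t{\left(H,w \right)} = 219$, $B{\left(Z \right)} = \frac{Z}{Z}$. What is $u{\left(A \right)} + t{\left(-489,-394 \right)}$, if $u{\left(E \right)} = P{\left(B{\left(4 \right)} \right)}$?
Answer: $223$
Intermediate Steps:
$B{\left(Z \right)} = 1$
$P{\left(Y \right)} = \left(Y + Y^{2}\right)^{2}$ ($P{\left(Y \right)} = \left(Y^{2} + Y\right)^{2} = \left(Y + Y^{2}\right)^{2}$)
$A = - \frac{224}{5}$ ($A = - \frac{8}{5} + \frac{-164 - 52}{5} = - \frac{8}{5} + \frac{1}{5} \left(-216\right) = - \frac{8}{5} - \frac{216}{5} = - \frac{224}{5} \approx -44.8$)
$u{\left(E \right)} = 4$ ($u{\left(E \right)} = 1^{2} \left(1 + 1\right)^{2} = 1 \cdot 2^{2} = 1 \cdot 4 = 4$)
$u{\left(A \right)} + t{\left(-489,-394 \right)} = 4 + 219 = 223$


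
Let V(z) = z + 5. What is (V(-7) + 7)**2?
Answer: 25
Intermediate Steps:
V(z) = 5 + z
(V(-7) + 7)**2 = ((5 - 7) + 7)**2 = (-2 + 7)**2 = 5**2 = 25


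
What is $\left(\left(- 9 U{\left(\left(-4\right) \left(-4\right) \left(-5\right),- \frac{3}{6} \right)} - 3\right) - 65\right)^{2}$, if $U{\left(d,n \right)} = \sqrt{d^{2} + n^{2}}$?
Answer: $\frac{2092177}{4} + 612 \sqrt{25601} \approx 6.2097 \cdot 10^{5}$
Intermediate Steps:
$\left(\left(- 9 U{\left(\left(-4\right) \left(-4\right) \left(-5\right),- \frac{3}{6} \right)} - 3\right) - 65\right)^{2} = \left(\left(- 9 \sqrt{\left(\left(-4\right) \left(-4\right) \left(-5\right)\right)^{2} + \left(- \frac{3}{6}\right)^{2}} - 3\right) - 65\right)^{2} = \left(\left(- 9 \sqrt{\left(16 \left(-5\right)\right)^{2} + \left(\left(-3\right) \frac{1}{6}\right)^{2}} - 3\right) - 65\right)^{2} = \left(\left(- 9 \sqrt{\left(-80\right)^{2} + \left(- \frac{1}{2}\right)^{2}} - 3\right) - 65\right)^{2} = \left(\left(- 9 \sqrt{6400 + \frac{1}{4}} - 3\right) - 65\right)^{2} = \left(\left(- 9 \sqrt{\frac{25601}{4}} - 3\right) - 65\right)^{2} = \left(\left(- 9 \frac{\sqrt{25601}}{2} - 3\right) - 65\right)^{2} = \left(\left(- \frac{9 \sqrt{25601}}{2} - 3\right) - 65\right)^{2} = \left(\left(-3 - \frac{9 \sqrt{25601}}{2}\right) - 65\right)^{2} = \left(-68 - \frac{9 \sqrt{25601}}{2}\right)^{2}$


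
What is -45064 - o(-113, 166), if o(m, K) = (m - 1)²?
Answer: -58060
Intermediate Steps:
o(m, K) = (-1 + m)²
-45064 - o(-113, 166) = -45064 - (-1 - 113)² = -45064 - 1*(-114)² = -45064 - 1*12996 = -45064 - 12996 = -58060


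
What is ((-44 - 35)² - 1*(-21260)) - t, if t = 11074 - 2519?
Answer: 18946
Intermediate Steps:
t = 8555
((-44 - 35)² - 1*(-21260)) - t = ((-44 - 35)² - 1*(-21260)) - 1*8555 = ((-79)² + 21260) - 8555 = (6241 + 21260) - 8555 = 27501 - 8555 = 18946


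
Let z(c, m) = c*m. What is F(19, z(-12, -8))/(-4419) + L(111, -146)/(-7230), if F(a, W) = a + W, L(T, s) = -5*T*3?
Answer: 435079/2129958 ≈ 0.20427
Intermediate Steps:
L(T, s) = -15*T
F(a, W) = W + a
F(19, z(-12, -8))/(-4419) + L(111, -146)/(-7230) = (-12*(-8) + 19)/(-4419) - 15*111/(-7230) = (96 + 19)*(-1/4419) - 1665*(-1/7230) = 115*(-1/4419) + 111/482 = -115/4419 + 111/482 = 435079/2129958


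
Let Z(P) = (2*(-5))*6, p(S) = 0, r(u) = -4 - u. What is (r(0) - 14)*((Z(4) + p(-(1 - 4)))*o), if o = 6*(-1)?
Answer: -6480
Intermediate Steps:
o = -6
Z(P) = -60 (Z(P) = -10*6 = -60)
(r(0) - 14)*((Z(4) + p(-(1 - 4)))*o) = ((-4 - 1*0) - 14)*((-60 + 0)*(-6)) = ((-4 + 0) - 14)*(-60*(-6)) = (-4 - 14)*360 = -18*360 = -6480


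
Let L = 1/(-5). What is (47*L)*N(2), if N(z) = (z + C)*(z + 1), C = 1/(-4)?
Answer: -987/20 ≈ -49.350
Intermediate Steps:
C = -¼ (C = 1*(-¼) = -¼ ≈ -0.25000)
N(z) = (1 + z)*(-¼ + z) (N(z) = (z - ¼)*(z + 1) = (-¼ + z)*(1 + z) = (1 + z)*(-¼ + z))
L = -⅕ ≈ -0.20000
(47*L)*N(2) = (47*(-⅕))*(-¼ + 2² + (¾)*2) = -47*(-¼ + 4 + 3/2)/5 = -47/5*21/4 = -987/20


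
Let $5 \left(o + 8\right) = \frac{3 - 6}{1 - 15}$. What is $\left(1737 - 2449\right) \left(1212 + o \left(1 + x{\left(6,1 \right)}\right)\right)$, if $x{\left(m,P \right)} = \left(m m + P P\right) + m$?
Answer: $- \frac{21478192}{35} \approx -6.1366 \cdot 10^{5}$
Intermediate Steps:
$x{\left(m,P \right)} = m + P^{2} + m^{2}$ ($x{\left(m,P \right)} = \left(m^{2} + P^{2}\right) + m = \left(P^{2} + m^{2}\right) + m = m + P^{2} + m^{2}$)
$o = - \frac{557}{70}$ ($o = -8 + \frac{\left(3 - 6\right) \frac{1}{1 - 15}}{5} = -8 + \frac{\left(-3\right) \frac{1}{-14}}{5} = -8 + \frac{\left(-3\right) \left(- \frac{1}{14}\right)}{5} = -8 + \frac{1}{5} \cdot \frac{3}{14} = -8 + \frac{3}{70} = - \frac{557}{70} \approx -7.9571$)
$\left(1737 - 2449\right) \left(1212 + o \left(1 + x{\left(6,1 \right)}\right)\right) = \left(1737 - 2449\right) \left(1212 - \frac{557 \left(1 + \left(6 + 1^{2} + 6^{2}\right)\right)}{70}\right) = - 712 \left(1212 - \frac{557 \left(1 + \left(6 + 1 + 36\right)\right)}{70}\right) = - 712 \left(1212 - \frac{557 \left(1 + 43\right)}{70}\right) = - 712 \left(1212 - \frac{12254}{35}\right) = \left(-712\right) \frac{30166}{35} = - \frac{21478192}{35}$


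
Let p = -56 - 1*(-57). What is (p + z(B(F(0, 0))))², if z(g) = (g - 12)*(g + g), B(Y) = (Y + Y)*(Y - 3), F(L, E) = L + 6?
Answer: 2989441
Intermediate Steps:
F(L, E) = 6 + L
B(Y) = 2*Y*(-3 + Y) (B(Y) = (2*Y)*(-3 + Y) = 2*Y*(-3 + Y))
p = 1 (p = -56 + 57 = 1)
z(g) = 2*g*(-12 + g) (z(g) = (-12 + g)*(2*g) = 2*g*(-12 + g))
(p + z(B(F(0, 0))))² = (1 + 2*(2*(6 + 0)*(-3 + (6 + 0)))*(-12 + 2*(6 + 0)*(-3 + (6 + 0))))² = (1 + 2*(2*6*(-3 + 6))*(-12 + 2*6*(-3 + 6)))² = (1 + 2*(2*6*3)*(-12 + 2*6*3))² = (1 + 2*36*(-12 + 36))² = (1 + 2*36*24)² = (1 + 1728)² = 1729² = 2989441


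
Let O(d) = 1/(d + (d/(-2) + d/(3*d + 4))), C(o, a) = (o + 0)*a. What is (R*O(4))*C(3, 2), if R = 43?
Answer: 344/3 ≈ 114.67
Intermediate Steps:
C(o, a) = a*o (C(o, a) = o*a = a*o)
O(d) = 1/(d/2 + d/(4 + 3*d)) (O(d) = 1/(d + (d*(-1/2) + d/(4 + 3*d))) = 1/(d + (-d/2 + d/(4 + 3*d))) = 1/(d/2 + d/(4 + 3*d)))
(R*O(4))*C(3, 2) = (43*((2/3)*(4 + 3*4)/(4*(2 + 4))))*(2*3) = (43*((2/3)*(1/4)*(4 + 12)/6))*6 = (43*((2/3)*(1/4)*(1/6)*16))*6 = (43*(4/9))*6 = (172/9)*6 = 344/3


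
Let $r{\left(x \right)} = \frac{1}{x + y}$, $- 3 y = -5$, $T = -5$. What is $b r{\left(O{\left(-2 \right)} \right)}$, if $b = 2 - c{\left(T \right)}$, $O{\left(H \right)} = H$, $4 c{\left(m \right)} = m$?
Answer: $- \frac{39}{4} \approx -9.75$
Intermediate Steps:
$c{\left(m \right)} = \frac{m}{4}$
$y = \frac{5}{3}$ ($y = \left(- \frac{1}{3}\right) \left(-5\right) = \frac{5}{3} \approx 1.6667$)
$r{\left(x \right)} = \frac{1}{\frac{5}{3} + x}$ ($r{\left(x \right)} = \frac{1}{x + \frac{5}{3}} = \frac{1}{\frac{5}{3} + x}$)
$b = \frac{13}{4}$ ($b = 2 - \frac{1}{4} \left(-5\right) = 2 - - \frac{5}{4} = 2 + \frac{5}{4} = \frac{13}{4} \approx 3.25$)
$b r{\left(O{\left(-2 \right)} \right)} = \frac{13 \frac{3}{5 + 3 \left(-2\right)}}{4} = \frac{13 \frac{3}{5 - 6}}{4} = \frac{13 \frac{3}{-1}}{4} = \frac{13 \cdot 3 \left(-1\right)}{4} = \frac{13}{4} \left(-3\right) = - \frac{39}{4}$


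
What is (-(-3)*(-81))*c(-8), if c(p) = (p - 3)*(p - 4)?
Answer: -32076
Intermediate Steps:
c(p) = (-4 + p)*(-3 + p) (c(p) = (-3 + p)*(-4 + p) = (-4 + p)*(-3 + p))
(-(-3)*(-81))*c(-8) = (-(-3)*(-81))*(12 + (-8)**2 - 7*(-8)) = (-3*81)*(12 + 64 + 56) = -243*132 = -32076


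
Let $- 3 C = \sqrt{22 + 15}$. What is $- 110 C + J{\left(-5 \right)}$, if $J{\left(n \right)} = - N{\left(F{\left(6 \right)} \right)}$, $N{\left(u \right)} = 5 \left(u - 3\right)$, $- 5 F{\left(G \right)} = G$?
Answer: $21 + \frac{110 \sqrt{37}}{3} \approx 244.03$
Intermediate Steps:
$F{\left(G \right)} = - \frac{G}{5}$
$N{\left(u \right)} = -15 + 5 u$ ($N{\left(u \right)} = 5 \left(-3 + u\right) = -15 + 5 u$)
$J{\left(n \right)} = 21$ ($J{\left(n \right)} = - (-15 + 5 \left(\left(- \frac{1}{5}\right) 6\right)) = - (-15 + 5 \left(- \frac{6}{5}\right)) = - (-15 - 6) = \left(-1\right) \left(-21\right) = 21$)
$C = - \frac{\sqrt{37}}{3}$ ($C = - \frac{\sqrt{22 + 15}}{3} = - \frac{\sqrt{37}}{3} \approx -2.0276$)
$- 110 C + J{\left(-5 \right)} = - 110 \left(- \frac{\sqrt{37}}{3}\right) + 21 = \frac{110 \sqrt{37}}{3} + 21 = 21 + \frac{110 \sqrt{37}}{3}$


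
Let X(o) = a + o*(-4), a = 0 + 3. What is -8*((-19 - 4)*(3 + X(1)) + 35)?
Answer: 88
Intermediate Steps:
a = 3
X(o) = 3 - 4*o (X(o) = 3 + o*(-4) = 3 - 4*o)
-8*((-19 - 4)*(3 + X(1)) + 35) = -8*((-19 - 4)*(3 + (3 - 4*1)) + 35) = -8*(-23*(3 + (3 - 4)) + 35) = -8*(-23*(3 - 1) + 35) = -8*(-23*2 + 35) = -8*(-46 + 35) = -8*(-11) = 88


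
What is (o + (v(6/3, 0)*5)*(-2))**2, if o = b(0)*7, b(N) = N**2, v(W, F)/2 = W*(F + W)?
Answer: 6400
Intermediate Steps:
v(W, F) = 2*W*(F + W) (v(W, F) = 2*(W*(F + W)) = 2*W*(F + W))
o = 0 (o = 0**2*7 = 0*7 = 0)
(o + (v(6/3, 0)*5)*(-2))**2 = (0 + ((2*(6/3)*(0 + 6/3))*5)*(-2))**2 = (0 + ((2*(6*(1/3))*(0 + 6*(1/3)))*5)*(-2))**2 = (0 + ((2*2*(0 + 2))*5)*(-2))**2 = (0 + ((2*2*2)*5)*(-2))**2 = (0 + (8*5)*(-2))**2 = (0 + 40*(-2))**2 = (0 - 80)**2 = (-80)**2 = 6400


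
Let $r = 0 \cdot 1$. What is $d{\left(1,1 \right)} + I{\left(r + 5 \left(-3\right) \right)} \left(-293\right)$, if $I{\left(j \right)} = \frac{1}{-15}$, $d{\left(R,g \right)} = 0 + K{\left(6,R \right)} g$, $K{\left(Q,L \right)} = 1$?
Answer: $\frac{308}{15} \approx 20.533$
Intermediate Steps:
$d{\left(R,g \right)} = g$ ($d{\left(R,g \right)} = 0 + 1 g = 0 + g = g$)
$r = 0$
$I{\left(j \right)} = - \frac{1}{15}$
$d{\left(1,1 \right)} + I{\left(r + 5 \left(-3\right) \right)} \left(-293\right) = 1 - - \frac{293}{15} = 1 + \frac{293}{15} = \frac{308}{15}$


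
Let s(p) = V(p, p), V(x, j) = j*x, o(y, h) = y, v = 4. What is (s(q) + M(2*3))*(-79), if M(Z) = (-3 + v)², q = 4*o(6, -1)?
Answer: -45583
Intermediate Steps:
q = 24 (q = 4*6 = 24)
s(p) = p² (s(p) = p*p = p²)
M(Z) = 1 (M(Z) = (-3 + 4)² = 1² = 1)
(s(q) + M(2*3))*(-79) = (24² + 1)*(-79) = (576 + 1)*(-79) = 577*(-79) = -45583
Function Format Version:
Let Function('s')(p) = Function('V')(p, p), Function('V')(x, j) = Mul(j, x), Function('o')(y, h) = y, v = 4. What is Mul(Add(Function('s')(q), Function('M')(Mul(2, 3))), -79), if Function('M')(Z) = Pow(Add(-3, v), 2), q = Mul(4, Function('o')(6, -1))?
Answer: -45583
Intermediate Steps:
q = 24 (q = Mul(4, 6) = 24)
Function('s')(p) = Pow(p, 2) (Function('s')(p) = Mul(p, p) = Pow(p, 2))
Function('M')(Z) = 1 (Function('M')(Z) = Pow(Add(-3, 4), 2) = Pow(1, 2) = 1)
Mul(Add(Function('s')(q), Function('M')(Mul(2, 3))), -79) = Mul(Add(Pow(24, 2), 1), -79) = Mul(Add(576, 1), -79) = Mul(577, -79) = -45583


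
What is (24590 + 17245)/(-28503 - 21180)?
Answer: -13945/16561 ≈ -0.84204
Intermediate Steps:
(24590 + 17245)/(-28503 - 21180) = 41835/(-49683) = 41835*(-1/49683) = -13945/16561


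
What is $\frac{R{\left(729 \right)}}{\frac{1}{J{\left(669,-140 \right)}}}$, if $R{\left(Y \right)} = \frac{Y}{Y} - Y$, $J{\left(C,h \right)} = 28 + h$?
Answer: $81536$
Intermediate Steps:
$R{\left(Y \right)} = 1 - Y$
$\frac{R{\left(729 \right)}}{\frac{1}{J{\left(669,-140 \right)}}} = \frac{1 - 729}{\frac{1}{28 - 140}} = \frac{1 - 729}{\frac{1}{-112}} = - \frac{728}{- \frac{1}{112}} = \left(-728\right) \left(-112\right) = 81536$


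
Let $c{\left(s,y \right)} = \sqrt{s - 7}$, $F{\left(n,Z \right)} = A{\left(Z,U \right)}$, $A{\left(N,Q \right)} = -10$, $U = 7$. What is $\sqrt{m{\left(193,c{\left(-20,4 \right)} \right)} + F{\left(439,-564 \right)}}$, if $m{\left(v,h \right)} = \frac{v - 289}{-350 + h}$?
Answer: $\sqrt{2} \sqrt{\frac{1702 - 15 i \sqrt{3}}{-350 + 3 i \sqrt{3}}} \approx 0.00065272 + 3.1186 i$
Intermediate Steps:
$F{\left(n,Z \right)} = -10$
$c{\left(s,y \right)} = \sqrt{-7 + s}$
$m{\left(v,h \right)} = \frac{-289 + v}{-350 + h}$
$\sqrt{m{\left(193,c{\left(-20,4 \right)} \right)} + F{\left(439,-564 \right)}} = \sqrt{\frac{-289 + 193}{-350 + \sqrt{-7 - 20}} - 10} = \sqrt{\frac{1}{-350 + \sqrt{-27}} \left(-96\right) - 10} = \sqrt{\frac{1}{-350 + 3 i \sqrt{3}} \left(-96\right) - 10} = \sqrt{- \frac{96}{-350 + 3 i \sqrt{3}} - 10} = \sqrt{-10 - \frac{96}{-350 + 3 i \sqrt{3}}}$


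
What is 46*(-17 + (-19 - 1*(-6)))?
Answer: -1380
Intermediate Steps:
46*(-17 + (-19 - 1*(-6))) = 46*(-17 + (-19 + 6)) = 46*(-17 - 13) = 46*(-30) = -1380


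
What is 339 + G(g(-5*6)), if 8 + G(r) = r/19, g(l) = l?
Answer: 6259/19 ≈ 329.42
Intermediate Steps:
G(r) = -8 + r/19
339 + G(g(-5*6)) = 339 + (-8 + (-5*6)/19) = 339 + (-8 + (1/19)*(-30)) = 339 + (-8 - 30/19) = 339 - 182/19 = 6259/19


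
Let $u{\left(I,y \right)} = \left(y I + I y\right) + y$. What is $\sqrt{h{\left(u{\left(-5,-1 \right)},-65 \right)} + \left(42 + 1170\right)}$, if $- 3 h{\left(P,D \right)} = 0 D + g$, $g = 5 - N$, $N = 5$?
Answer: $2 \sqrt{303} \approx 34.814$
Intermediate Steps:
$g = 0$ ($g = 5 - 5 = 0$)
$u{\left(I,y \right)} = y + 2 I y$ ($u{\left(I,y \right)} = \left(I y + I y\right) + y = 2 I y + y = y + 2 I y$)
$h{\left(P,D \right)} = 0$ ($h{\left(P,D \right)} = - \frac{0 D + 0}{3} = - \frac{0 + 0}{3} = \left(- \frac{1}{3}\right) 0 = 0$)
$\sqrt{h{\left(u{\left(-5,-1 \right)},-65 \right)} + \left(42 + 1170\right)} = \sqrt{0 + \left(42 + 1170\right)} = \sqrt{0 + 1212} = \sqrt{1212} = 2 \sqrt{303}$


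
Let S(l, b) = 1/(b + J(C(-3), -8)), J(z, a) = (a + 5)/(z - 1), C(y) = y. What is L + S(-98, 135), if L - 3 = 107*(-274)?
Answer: -15918041/543 ≈ -29315.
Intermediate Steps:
J(z, a) = (5 + a)/(-1 + z)
S(l, b) = 1/(¾ + b) (S(l, b) = 1/(b + (5 - 8)/(-1 - 3)) = 1/(b - 3/(-4)) = 1/(b - ¼*(-3)) = 1/(b + ¾) = 1/(¾ + b))
L = -29315 (L = 3 + 107*(-274) = 3 - 29318 = -29315)
L + S(-98, 135) = -29315 + 4/(3 + 4*135) = -29315 + 4/(3 + 540) = -29315 + 4/543 = -15918041/543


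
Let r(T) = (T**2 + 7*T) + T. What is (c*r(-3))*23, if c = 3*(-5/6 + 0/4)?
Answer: 1725/2 ≈ 862.50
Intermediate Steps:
r(T) = T**2 + 8*T
c = -5/2 (c = 3*(-5*1/6 + 0*(1/4)) = 3*(-5/6 + 0) = 3*(-5/6) = -5/2 ≈ -2.5000)
(c*r(-3))*23 = -(-15)*(8 - 3)/2*23 = -(-15)*5/2*23 = -5/2*(-15)*23 = (75/2)*23 = 1725/2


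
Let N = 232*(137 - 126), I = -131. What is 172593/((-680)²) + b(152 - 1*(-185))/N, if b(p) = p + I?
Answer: 66963967/147505600 ≈ 0.45398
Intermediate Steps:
b(p) = -131 + p (b(p) = p - 131 = -131 + p)
N = 2552 (N = 232*11 = 2552)
172593/((-680)²) + b(152 - 1*(-185))/N = 172593/((-680)²) + (-131 + (152 - 1*(-185)))/2552 = 172593/462400 + (-131 + (152 + 185))*(1/2552) = 172593*(1/462400) + (-131 + 337)*(1/2552) = 172593/462400 + 206*(1/2552) = 172593/462400 + 103/1276 = 66963967/147505600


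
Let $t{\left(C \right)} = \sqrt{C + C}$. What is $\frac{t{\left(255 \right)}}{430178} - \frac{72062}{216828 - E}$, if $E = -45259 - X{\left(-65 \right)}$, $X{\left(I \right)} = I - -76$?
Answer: $- \frac{36031}{131049} + \frac{\sqrt{510}}{430178} \approx -0.27489$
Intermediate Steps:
$X{\left(I \right)} = 76 + I$ ($X{\left(I \right)} = I + 76 = 76 + I$)
$E = -45270$ ($E = -45259 - \left(76 - 65\right) = -45259 - 11 = -45270$)
$t{\left(C \right)} = \sqrt{2} \sqrt{C}$ ($t{\left(C \right)} = \sqrt{2 C} = \sqrt{2} \sqrt{C}$)
$\frac{t{\left(255 \right)}}{430178} - \frac{72062}{216828 - E} = \frac{\sqrt{2} \sqrt{255}}{430178} - \frac{72062}{216828 - -45270} = \sqrt{510} \cdot \frac{1}{430178} - \frac{72062}{216828 + 45270} = \frac{\sqrt{510}}{430178} - \frac{72062}{262098} = \frac{\sqrt{510}}{430178} - \frac{36031}{131049} = - \frac{36031}{131049} + \frac{\sqrt{510}}{430178}$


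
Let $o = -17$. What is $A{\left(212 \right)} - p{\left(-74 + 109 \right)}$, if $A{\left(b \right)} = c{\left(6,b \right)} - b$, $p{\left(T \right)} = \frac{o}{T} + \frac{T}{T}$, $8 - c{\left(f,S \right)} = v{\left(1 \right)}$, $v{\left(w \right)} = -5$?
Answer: $- \frac{6983}{35} \approx -199.51$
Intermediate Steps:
$c{\left(f,S \right)} = 13$ ($c{\left(f,S \right)} = 8 - -5 = 8 + 5 = 13$)
$p{\left(T \right)} = 1 - \frac{17}{T}$ ($p{\left(T \right)} = - \frac{17}{T} + \frac{T}{T} = - \frac{17}{T} + 1 = 1 - \frac{17}{T}$)
$A{\left(b \right)} = 13 - b$
$A{\left(212 \right)} - p{\left(-74 + 109 \right)} = \left(13 - 212\right) - \frac{-17 + \left(-74 + 109\right)}{-74 + 109} = \left(13 - 212\right) - \frac{-17 + 35}{35} = -199 - \frac{1}{35} \cdot 18 = -199 - \frac{18}{35} = - \frac{6983}{35}$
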